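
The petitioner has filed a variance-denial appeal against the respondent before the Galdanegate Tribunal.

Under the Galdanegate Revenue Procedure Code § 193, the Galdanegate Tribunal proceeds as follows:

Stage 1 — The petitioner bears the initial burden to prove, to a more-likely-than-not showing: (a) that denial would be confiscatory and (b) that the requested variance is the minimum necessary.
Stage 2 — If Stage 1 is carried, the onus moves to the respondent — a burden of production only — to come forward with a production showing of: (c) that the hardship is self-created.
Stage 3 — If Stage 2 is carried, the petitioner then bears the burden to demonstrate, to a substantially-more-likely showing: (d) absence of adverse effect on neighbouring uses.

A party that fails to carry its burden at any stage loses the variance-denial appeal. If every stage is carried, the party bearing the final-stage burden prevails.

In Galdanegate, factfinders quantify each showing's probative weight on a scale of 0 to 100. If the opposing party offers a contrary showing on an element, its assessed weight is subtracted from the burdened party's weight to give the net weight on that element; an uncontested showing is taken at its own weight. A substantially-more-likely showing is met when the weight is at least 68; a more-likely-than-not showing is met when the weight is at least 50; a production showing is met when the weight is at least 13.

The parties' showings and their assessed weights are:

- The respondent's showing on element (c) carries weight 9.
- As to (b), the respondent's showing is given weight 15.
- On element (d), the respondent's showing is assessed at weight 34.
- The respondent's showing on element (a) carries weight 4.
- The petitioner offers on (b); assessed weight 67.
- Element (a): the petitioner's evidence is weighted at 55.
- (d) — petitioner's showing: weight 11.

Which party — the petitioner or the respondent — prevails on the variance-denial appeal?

petitioner

Stage 1 (petitioner, a more-likely-than-not showing, weight is at least 50): (a) net 55−4=51 ≥ 50 — meets; (b) net 67−15=52 ≥ 50 — meets.
  Stage 1 carried; the burden shifts to the respondent.
Stage 2 (respondent, a production showing, weight is at least 13): (c) 9 < 13 — fails.
  Not every element is met, so the respondent fails to carry Stage 2.
So the petitioner prevails.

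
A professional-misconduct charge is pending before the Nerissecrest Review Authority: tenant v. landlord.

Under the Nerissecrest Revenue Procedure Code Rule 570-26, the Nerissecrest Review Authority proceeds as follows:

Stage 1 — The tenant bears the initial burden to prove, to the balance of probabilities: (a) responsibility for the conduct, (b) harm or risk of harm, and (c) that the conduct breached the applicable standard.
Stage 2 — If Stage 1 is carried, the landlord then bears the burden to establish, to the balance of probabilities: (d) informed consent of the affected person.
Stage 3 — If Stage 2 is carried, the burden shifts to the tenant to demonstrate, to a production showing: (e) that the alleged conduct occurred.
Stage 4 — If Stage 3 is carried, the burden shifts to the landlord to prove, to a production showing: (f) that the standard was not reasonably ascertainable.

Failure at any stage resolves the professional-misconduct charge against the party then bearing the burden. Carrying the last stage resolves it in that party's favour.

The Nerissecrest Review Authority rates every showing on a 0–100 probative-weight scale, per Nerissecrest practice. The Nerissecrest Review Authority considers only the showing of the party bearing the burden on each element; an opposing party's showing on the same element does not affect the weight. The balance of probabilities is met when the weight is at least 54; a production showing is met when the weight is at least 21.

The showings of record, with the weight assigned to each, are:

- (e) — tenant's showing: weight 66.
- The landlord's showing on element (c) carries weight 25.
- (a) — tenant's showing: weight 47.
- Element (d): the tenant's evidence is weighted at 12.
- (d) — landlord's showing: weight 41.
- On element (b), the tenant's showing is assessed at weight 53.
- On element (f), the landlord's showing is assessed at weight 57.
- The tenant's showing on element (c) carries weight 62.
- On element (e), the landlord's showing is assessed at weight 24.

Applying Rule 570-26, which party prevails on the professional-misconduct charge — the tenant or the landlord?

At Stage 1 the tenant must meet the balance of probabilities (weight is at least 54): on (a) the weight is 47, < 54, so (a) does not meet the standard; on (b) the weight is 53, which does not reach 54, so (b) does not meet the standard; on (c) the weight is 62 (the landlord's 25 is given no effect), ≥ 54, so (c) meets the standard.
  Not every element is met, so the tenant fails to carry Stage 1.
The landlord prevails.

landlord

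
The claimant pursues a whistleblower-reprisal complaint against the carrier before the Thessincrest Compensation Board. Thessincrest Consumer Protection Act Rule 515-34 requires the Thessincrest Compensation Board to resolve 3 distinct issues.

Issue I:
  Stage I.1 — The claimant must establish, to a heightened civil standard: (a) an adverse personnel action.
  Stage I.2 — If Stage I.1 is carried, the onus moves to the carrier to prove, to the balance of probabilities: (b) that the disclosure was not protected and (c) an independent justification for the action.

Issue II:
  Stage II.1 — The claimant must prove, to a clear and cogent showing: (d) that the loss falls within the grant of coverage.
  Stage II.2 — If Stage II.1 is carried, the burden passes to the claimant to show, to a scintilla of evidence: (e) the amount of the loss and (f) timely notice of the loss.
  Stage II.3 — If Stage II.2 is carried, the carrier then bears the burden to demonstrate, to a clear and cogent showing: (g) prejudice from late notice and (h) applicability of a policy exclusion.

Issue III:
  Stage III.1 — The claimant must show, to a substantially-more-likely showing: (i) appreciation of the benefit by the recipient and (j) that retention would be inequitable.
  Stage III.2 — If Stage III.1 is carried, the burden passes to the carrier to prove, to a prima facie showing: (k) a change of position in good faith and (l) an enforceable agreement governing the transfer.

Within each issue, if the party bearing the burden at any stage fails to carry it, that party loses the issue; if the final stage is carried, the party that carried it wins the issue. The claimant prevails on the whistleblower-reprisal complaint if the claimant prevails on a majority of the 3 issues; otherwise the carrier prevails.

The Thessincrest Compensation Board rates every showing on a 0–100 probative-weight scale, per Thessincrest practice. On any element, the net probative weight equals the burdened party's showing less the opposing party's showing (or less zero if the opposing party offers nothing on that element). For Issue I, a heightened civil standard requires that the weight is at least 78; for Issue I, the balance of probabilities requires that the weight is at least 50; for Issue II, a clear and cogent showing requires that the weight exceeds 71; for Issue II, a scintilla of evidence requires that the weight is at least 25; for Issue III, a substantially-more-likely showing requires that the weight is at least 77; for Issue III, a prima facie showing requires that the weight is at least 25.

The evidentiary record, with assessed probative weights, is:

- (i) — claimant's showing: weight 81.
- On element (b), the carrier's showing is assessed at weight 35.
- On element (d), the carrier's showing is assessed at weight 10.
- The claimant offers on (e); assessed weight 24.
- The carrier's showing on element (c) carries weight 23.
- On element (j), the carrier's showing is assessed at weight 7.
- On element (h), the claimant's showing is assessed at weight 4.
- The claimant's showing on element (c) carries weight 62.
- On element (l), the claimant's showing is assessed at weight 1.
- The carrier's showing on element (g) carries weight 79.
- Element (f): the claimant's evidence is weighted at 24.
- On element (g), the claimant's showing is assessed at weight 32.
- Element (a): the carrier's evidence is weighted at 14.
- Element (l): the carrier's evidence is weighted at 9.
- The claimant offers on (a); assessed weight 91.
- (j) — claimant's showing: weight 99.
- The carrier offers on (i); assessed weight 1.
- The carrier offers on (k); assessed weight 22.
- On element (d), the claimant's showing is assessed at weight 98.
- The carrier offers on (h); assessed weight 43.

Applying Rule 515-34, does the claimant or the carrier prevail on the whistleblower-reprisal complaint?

carrier

— Issue I —
Stage I.1 (claimant, a heightened civil standard, weight is at least 78): (a) net 91−14=77 < 78 — fails.
  Stage I.1 not carried; the claimant fails its burden.
So the carrier prevails on this issue.
— Issue II —
Stage II.1 (claimant, a clear and cogent showing, weight exceeds 71): (d) net 98−10=88 > 71 — meets.
  Stage II.1 is satisfied; the claimant continues to bear the burden.
Stage II.2 (claimant, a scintilla of evidence, weight is at least 25): (e) 24 < 25 — fails; (f) 24 < 25 — fails.
  The claimant does not carry Stage II.2.
The carrier prevails on this issue.
— Issue III —
At Stage III.1 the claimant must meet a substantially-more-likely showing (weight is at least 77): on (i) the weight is 81 less the opposing 1 gives net 80, which does reach 77, so (i) meets the standard; on (j) the weight is 99 less the opposing 7 gives net 92, ≥ 77, so (j) meets the standard.
  The claimant carries Stage III.1; the carrier now bears the burden.
At Stage III.2 the carrier must meet a prima facie showing (weight is at least 25): on (k) the weight is 22, < 25, so (k) does not meet the standard; on (l) the weight is 9 less the opposing 1 gives net 8, < 25, so (l) does not meet the standard.
  Not every element is met, so the carrier fails to carry Stage III.2.
The analysis ends at Stage III.2; the claimant prevails on this issue.
Per-issue: Issue I → carrier; Issue II → carrier; Issue III → claimant. The claimant must prevail on a majority of issues; overall, the carrier prevails.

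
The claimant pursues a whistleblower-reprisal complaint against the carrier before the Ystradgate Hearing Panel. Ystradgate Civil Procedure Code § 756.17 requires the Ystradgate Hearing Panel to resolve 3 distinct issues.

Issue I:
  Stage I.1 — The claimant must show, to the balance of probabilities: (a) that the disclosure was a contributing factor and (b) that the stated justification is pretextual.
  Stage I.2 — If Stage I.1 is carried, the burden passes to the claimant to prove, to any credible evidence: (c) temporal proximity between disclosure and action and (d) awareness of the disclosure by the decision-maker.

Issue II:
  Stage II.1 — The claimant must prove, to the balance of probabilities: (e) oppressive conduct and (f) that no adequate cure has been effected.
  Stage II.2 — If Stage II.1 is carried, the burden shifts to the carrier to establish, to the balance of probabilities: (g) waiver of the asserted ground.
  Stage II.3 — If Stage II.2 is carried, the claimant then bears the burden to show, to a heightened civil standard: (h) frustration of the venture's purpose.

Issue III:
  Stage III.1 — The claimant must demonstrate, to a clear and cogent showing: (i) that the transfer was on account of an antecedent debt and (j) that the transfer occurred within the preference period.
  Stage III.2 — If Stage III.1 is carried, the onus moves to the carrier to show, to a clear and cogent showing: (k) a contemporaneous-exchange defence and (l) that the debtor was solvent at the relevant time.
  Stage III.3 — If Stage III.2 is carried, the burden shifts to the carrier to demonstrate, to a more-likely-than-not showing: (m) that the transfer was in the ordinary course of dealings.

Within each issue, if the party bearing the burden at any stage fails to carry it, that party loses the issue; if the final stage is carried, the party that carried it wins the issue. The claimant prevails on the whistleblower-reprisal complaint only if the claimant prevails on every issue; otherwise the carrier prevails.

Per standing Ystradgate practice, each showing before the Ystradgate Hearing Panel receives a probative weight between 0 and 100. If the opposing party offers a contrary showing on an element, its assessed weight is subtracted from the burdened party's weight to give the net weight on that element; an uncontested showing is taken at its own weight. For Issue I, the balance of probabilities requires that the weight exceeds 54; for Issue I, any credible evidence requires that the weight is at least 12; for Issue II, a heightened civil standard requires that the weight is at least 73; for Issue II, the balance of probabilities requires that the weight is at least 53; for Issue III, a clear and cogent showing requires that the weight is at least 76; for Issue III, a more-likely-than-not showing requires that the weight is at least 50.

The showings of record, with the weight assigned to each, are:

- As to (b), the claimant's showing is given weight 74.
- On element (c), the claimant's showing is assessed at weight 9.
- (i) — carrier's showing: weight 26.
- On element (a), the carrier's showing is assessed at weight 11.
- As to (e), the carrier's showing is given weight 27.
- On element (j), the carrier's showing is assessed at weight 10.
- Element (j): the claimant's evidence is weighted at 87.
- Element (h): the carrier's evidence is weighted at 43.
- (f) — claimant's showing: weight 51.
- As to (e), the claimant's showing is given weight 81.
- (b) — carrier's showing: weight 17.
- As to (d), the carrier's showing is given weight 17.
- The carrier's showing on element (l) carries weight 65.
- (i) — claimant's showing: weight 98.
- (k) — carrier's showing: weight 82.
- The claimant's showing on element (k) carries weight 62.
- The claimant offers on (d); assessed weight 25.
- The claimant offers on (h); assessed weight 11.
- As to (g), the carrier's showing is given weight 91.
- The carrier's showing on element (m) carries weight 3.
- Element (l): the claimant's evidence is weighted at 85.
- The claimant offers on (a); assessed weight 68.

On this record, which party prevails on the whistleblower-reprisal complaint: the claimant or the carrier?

carrier

— Issue I —
Stage I.1 (claimant, the balance of probabilities, weight exceeds 54): (a) net 68−11=57 > 54 — meets; (b) net 74−17=57 > 54 — meets.
  Stage I.1 is satisfied; the claimant continues to bear the burden.
Stage I.2 (claimant, any credible evidence, weight is at least 12): (c) 9 < 12 — fails; (d) net 25−17=8 < 12 — fails.
  Stage I.2 not carried; the claimant fails its burden.
So the carrier prevails on this issue.
— Issue II —
Stage II.1 (claimant, the balance of probabilities, weight is at least 53): (e) net 81−27=54 ≥ 53 — meets; (f) 51 < 53 — fails.
  Stage II.1 not carried; the claimant fails its burden.
The analysis ends at Stage II.1; the carrier prevails on this issue.
— Issue III —
Stage III.1 — burden on claimant; standard: a clear and cogent showing (weight is at least 76).
    (i): 98 − 26 = 72 < 76 [not met]
    (j): 87 − 10 = 77 ≥ 76 [met]
  Stage III.1 not carried; the claimant fails its burden.
The carrier prevails on this issue.
Per-issue: Issue I → carrier; Issue II → carrier; Issue III → carrier. The claimant must prevail on every issue; overall, the carrier prevails.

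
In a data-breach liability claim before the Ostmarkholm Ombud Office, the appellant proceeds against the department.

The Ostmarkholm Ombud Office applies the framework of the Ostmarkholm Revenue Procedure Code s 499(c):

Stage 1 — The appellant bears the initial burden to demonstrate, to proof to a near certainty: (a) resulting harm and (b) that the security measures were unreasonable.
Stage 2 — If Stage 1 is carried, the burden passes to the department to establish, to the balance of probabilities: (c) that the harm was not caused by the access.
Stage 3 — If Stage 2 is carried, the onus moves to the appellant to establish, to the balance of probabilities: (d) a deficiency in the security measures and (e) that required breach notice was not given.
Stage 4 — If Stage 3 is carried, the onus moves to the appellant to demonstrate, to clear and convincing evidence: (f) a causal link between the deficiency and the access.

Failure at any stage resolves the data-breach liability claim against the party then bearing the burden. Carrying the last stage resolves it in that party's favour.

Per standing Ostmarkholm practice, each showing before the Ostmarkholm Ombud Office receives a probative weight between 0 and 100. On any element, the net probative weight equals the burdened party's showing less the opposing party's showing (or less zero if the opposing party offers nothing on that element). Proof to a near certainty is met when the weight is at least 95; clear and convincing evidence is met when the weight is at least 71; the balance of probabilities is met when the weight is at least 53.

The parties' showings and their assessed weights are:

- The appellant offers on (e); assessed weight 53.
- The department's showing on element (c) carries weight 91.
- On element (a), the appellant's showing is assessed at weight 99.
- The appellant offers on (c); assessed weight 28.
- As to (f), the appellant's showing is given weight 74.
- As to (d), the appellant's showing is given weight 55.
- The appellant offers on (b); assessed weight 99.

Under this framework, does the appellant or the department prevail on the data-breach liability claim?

appellant

Stage 1 — burden on appellant; standard: proof to a near certainty (weight is at least 95).
    (a): 99 ≥ 95 [met]
    (b): 99 ≥ 95 [met]
  Stage 1 is satisfied; the onus moves to the department.
Stage 2 — burden on department; standard: the balance of probabilities (weight is at least 53).
    (c): 91 − 28 = 63 ≥ 53 [met]
  Stage 2 is satisfied; the onus moves to the appellant.
Stage 3 — burden on appellant; standard: the balance of probabilities (weight is at least 53).
    (d): 55 ≥ 53 [met]
    (e): 53 ≥ 53 [met]
  Stage 3 is satisfied; the appellant continues to bear the burden.
Stage 4 — burden on appellant; standard: clear and convincing evidence (weight is at least 71).
    (f): 74 ≥ 71 [met]
  The appellant carries the last stage.
All stages carried — the appellant prevails.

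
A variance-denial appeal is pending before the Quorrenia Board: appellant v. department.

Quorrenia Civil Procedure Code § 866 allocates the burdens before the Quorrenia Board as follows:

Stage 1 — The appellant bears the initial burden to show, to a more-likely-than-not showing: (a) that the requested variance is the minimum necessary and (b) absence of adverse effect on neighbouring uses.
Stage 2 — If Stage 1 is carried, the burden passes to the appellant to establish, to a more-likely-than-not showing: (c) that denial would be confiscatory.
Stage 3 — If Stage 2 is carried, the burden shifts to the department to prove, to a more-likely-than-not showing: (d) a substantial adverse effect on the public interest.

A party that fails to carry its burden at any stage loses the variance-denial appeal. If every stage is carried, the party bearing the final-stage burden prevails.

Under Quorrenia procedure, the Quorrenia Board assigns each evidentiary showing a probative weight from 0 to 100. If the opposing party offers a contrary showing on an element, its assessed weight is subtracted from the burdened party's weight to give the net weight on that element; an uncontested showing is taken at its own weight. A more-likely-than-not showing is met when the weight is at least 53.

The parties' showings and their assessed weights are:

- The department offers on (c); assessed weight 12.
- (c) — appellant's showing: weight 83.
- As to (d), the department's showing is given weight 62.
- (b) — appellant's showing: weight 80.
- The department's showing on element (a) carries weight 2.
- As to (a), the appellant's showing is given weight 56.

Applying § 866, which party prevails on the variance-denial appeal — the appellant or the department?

department

Stage 1 — burden on appellant; standard: a more-likely-than-not showing (weight is at least 53).
    (a): 56 − 2 = 54 ≥ 53 [met]
    (b): 80 ≥ 53 [met]
  Stage 1 carried; the burden remains with the appellant.
Stage 2 — burden on appellant; standard: a more-likely-than-not showing (weight is at least 53).
    (c): 83 − 12 = 71 ≥ 53 [met]
  The appellant carries Stage 2; the department now bears the burden.
Stage 3 — burden on department; standard: a more-likely-than-not showing (weight is at least 53).
    (d): 62 ≥ 53 [met]
  All elements met at the final stage.
With every stage satisfied, the department prevails.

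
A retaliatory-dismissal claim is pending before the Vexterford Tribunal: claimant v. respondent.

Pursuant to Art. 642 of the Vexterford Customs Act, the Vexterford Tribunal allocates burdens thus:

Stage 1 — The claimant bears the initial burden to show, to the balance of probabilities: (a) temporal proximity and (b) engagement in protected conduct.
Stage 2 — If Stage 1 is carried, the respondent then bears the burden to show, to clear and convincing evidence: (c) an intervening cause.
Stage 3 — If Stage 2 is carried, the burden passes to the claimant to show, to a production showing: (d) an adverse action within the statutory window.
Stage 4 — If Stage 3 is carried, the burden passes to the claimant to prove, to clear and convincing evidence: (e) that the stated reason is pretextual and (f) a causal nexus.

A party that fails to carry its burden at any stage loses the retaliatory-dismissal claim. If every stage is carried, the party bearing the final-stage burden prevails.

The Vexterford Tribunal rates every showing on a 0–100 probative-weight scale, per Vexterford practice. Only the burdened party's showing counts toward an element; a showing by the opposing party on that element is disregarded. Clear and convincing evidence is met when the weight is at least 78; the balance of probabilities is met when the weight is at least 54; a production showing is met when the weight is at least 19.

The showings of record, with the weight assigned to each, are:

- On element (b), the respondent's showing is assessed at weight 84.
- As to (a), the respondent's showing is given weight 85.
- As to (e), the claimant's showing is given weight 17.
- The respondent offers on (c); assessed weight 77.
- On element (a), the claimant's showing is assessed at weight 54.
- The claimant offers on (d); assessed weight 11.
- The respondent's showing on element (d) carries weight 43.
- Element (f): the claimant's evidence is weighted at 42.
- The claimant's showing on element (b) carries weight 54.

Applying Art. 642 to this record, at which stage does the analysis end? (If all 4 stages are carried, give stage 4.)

Stage 1 — burden on claimant; standard: the balance of probabilities (weight is at least 54).
    (a): 54 (respondent's 85 disregarded) ≥ 54 [met]
    (b): 54 (respondent's 84 disregarded) ≥ 54 [met]
  Stage 1 is satisfied; the onus moves to the respondent.
Stage 2 — burden on respondent; standard: clear and convincing evidence (weight is at least 78).
    (c): 77 < 78 [not met]
  The respondent does not carry Stage 2.
The claimant prevails.

stage 2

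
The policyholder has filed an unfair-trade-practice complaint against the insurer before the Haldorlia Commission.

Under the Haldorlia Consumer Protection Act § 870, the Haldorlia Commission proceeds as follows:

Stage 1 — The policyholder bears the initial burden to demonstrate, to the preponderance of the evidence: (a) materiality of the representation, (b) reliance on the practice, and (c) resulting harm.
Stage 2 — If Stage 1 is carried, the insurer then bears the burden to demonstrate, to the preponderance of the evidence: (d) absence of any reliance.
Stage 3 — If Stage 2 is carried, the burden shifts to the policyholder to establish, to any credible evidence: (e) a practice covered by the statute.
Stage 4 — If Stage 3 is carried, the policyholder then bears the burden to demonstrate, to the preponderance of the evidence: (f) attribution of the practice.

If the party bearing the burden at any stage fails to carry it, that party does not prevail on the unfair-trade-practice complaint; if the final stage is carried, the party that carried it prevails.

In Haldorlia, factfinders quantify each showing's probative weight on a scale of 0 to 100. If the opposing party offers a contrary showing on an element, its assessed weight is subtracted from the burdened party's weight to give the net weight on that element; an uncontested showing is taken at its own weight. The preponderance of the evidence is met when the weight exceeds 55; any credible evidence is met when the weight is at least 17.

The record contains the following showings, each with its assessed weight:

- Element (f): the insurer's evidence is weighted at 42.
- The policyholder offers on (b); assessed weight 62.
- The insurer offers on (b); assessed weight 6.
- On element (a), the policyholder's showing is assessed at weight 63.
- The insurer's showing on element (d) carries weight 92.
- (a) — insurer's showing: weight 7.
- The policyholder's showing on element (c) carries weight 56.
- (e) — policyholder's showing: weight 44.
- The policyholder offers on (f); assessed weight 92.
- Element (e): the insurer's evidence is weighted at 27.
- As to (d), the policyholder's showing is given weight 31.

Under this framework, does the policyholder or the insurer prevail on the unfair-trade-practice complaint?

At Stage 1 the policyholder must meet the preponderance of the evidence (weight exceeds 55): on (a) the weight is 63 less the opposing 7 gives net 56, which does exceed 55, so (a) meets the standard; on (b) the weight is 62 less the opposing 6 gives net 56, > 55, so (b) meets the standard; on (c) the weight is 56, > 55, so (c) meets the standard.
  The policyholder carries Stage 1; the insurer now bears the burden.
At Stage 2 the insurer must meet the preponderance of the evidence (weight exceeds 55): on (d) the weight is 92 less the opposing 31 gives net 61, > 55, so (d) meets the standard.
  All elements met. The burden passes to the policyholder.
At Stage 3 the policyholder must meet any credible evidence (weight is at least 17): on (e) the weight is 44 less the opposing 27 gives net 17, which does reach 17, so (e) meets the standard.
  Stage 3 is satisfied; the policyholder continues to bear the burden.
At Stage 4 the policyholder must meet the preponderance of the evidence (weight exceeds 55): on (f) the weight is 92 less the opposing 42 gives net 50, ≤ 55, so (f) does not meet the standard.
  The policyholder does not carry Stage 4.
The analysis ends at Stage 4; the insurer prevails.

insurer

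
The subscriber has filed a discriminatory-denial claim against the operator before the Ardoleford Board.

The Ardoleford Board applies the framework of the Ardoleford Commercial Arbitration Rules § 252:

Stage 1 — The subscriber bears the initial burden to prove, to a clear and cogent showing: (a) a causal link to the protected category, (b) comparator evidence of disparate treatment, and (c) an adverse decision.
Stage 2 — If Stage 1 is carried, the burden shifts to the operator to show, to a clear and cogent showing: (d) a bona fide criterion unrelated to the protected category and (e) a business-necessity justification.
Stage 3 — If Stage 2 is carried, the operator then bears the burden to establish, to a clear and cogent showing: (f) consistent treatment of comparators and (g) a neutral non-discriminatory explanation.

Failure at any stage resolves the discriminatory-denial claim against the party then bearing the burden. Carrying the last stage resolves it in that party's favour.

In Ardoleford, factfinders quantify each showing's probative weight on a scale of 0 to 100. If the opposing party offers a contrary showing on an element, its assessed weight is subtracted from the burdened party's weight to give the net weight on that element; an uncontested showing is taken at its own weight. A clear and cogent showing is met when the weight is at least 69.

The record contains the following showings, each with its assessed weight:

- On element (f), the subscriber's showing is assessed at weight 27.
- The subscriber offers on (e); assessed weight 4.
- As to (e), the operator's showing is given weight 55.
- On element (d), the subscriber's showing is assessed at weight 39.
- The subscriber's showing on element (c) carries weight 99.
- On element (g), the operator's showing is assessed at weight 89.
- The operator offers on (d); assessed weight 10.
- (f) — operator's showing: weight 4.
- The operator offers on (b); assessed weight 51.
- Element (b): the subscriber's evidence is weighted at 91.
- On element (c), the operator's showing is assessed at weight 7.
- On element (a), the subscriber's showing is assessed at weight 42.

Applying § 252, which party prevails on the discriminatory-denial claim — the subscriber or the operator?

At Stage 1 the subscriber must meet a clear and cogent showing (weight is at least 69): on (a) the weight is 42, < 69, so (a) does not meet the standard; on (b) the weight is 91 less the opposing 51 gives net 40, which does not reach 69, so (b) does not meet the standard; on (c) the weight is 99 less the opposing 7 gives net 92, ≥ 69, so (c) meets the standard.
  Not every element is met, so the subscriber fails to carry Stage 1.
The analysis ends at Stage 1; the operator prevails.

operator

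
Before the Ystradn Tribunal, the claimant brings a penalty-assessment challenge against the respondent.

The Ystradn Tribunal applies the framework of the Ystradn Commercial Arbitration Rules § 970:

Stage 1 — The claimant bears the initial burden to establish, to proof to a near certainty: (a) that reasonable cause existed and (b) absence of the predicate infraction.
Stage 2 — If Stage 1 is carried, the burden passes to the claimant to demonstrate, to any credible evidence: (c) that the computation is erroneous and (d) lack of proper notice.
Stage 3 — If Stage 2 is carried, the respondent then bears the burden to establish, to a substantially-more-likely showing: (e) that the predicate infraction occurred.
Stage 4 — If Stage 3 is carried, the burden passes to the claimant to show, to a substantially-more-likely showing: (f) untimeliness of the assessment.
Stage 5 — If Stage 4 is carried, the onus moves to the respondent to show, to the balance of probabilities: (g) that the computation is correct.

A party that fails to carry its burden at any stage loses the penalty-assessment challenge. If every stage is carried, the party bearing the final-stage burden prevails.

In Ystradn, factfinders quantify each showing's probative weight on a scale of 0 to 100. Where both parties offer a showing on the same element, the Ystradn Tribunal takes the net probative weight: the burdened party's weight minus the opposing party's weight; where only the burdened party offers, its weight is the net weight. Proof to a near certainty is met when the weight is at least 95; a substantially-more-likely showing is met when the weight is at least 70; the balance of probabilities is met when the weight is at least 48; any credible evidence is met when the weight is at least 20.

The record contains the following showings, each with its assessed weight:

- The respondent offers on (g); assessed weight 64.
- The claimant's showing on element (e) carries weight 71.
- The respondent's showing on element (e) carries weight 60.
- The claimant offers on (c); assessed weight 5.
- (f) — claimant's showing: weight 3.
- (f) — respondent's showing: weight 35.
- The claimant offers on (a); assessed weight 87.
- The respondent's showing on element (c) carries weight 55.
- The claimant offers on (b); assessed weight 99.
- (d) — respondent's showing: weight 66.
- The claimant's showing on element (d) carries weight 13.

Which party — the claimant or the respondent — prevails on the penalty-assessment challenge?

respondent

Stage 1 — burden on claimant; standard: proof to a near certainty (weight is at least 95).
    (a): 87 < 95 [not met]
    (b): 99 ≥ 95 [met]
  Not every element is met, so the claimant fails to carry Stage 1.
The respondent prevails.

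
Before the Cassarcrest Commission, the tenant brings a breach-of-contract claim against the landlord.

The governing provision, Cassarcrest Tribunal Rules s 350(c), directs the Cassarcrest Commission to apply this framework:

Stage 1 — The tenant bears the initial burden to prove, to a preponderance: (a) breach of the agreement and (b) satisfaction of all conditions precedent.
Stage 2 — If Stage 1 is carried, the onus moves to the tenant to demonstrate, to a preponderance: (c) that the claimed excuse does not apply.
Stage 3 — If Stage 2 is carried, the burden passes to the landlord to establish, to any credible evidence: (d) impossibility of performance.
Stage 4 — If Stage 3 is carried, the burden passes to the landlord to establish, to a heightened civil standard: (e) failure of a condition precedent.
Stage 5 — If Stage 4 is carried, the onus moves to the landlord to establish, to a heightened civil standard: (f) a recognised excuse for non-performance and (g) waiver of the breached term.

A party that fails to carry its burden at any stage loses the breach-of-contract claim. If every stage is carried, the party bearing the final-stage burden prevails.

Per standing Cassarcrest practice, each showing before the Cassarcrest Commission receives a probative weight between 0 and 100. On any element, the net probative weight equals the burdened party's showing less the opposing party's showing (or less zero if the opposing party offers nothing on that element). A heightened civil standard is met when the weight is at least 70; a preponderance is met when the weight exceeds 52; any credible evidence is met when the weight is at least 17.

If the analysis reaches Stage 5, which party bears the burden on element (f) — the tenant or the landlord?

landlord

Stage 5's rule assigns the burden to the landlord (to a heightened civil standard).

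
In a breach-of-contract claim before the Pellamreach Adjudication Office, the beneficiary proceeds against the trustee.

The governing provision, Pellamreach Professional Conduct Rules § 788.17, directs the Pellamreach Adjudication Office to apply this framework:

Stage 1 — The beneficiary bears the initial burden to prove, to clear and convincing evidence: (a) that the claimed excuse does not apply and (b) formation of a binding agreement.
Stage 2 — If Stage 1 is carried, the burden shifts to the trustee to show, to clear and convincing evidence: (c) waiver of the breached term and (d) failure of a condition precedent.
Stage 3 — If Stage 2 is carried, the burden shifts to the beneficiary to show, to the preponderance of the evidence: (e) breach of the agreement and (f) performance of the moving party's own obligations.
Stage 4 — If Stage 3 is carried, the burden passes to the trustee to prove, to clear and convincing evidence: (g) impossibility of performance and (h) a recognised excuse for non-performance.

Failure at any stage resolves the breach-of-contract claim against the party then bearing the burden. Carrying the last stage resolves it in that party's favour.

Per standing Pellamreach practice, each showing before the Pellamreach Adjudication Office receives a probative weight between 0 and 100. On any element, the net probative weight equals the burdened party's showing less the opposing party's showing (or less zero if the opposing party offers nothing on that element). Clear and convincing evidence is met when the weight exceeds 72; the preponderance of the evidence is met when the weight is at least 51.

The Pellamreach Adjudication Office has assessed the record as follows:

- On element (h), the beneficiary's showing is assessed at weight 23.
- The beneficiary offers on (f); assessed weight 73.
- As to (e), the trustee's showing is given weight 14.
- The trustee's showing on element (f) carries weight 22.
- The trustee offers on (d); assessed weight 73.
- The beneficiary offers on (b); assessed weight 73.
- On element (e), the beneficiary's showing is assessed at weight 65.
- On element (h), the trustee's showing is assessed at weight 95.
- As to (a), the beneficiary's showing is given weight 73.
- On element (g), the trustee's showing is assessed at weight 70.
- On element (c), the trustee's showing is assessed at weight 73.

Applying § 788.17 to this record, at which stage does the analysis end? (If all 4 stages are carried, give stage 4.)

stage 4

At Stage 1 the beneficiary must meet clear and convincing evidence (weight exceeds 72): on (a) the weight is 73, which does exceed 72, so (a) meets the standard; on (b) the weight is 73, > 72, so (b) meets the standard.
  Stage 1 is satisfied; the onus moves to the trustee.
At Stage 2 the trustee must meet clear and convincing evidence (weight exceeds 72): on (c) the weight is 73, which does exceed 72, so (c) meets the standard; on (d) the weight is 73, which does exceed 72, so (d) meets the standard.
  The trustee carries Stage 2; the beneficiary now bears the burden.
At Stage 3 the beneficiary must meet the preponderance of the evidence (weight is at least 51): on (e) the weight is 65 less the opposing 14 gives net 51, ≥ 51, so (e) meets the standard; on (f) the weight is 73 less the opposing 22 gives net 51, which does reach 51, so (f) meets the standard.
  Stage 3 carried; the burden shifts to the trustee.
At Stage 4 the trustee must meet clear and convincing evidence (weight exceeds 72): on (g) the weight is 70, ≤ 72, so (g) does not meet the standard; on (h) the weight is 95 less the opposing 23 gives net 72, ≤ 72, so (h) does not meet the standard.
  Stage 4 not carried; the trustee fails its burden.
The beneficiary prevails.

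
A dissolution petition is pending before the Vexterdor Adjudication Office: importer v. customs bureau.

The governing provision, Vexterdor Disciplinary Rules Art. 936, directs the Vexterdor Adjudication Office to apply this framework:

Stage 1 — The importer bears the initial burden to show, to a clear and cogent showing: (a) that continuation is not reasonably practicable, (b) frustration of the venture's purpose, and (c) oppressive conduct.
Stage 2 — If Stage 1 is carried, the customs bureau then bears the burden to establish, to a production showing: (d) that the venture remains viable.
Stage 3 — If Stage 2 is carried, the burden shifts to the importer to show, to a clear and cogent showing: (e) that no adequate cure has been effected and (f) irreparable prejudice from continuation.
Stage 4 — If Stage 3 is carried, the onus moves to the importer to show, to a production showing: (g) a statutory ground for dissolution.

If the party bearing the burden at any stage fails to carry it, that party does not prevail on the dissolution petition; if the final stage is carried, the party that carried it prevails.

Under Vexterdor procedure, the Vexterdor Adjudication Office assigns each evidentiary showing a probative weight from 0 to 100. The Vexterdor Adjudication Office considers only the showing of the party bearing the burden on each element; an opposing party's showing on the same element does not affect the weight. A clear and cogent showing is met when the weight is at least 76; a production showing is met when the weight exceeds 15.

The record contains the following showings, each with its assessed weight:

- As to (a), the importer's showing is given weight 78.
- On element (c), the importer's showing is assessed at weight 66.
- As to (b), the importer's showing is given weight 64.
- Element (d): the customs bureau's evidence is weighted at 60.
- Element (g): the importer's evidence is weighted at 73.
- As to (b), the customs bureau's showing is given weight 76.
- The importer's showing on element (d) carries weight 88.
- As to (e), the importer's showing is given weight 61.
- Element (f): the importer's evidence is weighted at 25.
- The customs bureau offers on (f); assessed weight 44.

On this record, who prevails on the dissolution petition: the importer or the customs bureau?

At Stage 1 the importer must meet a clear and cogent showing (weight is at least 76): on (a) the weight is 78, ≥ 76, so (a) meets the standard; on (b) the weight is 64 (the customs bureau's 76 is given no effect), which does not reach 76, so (b) does not meet the standard; on (c) the weight is 66, which does not reach 76, so (c) does not meet the standard.
  Not every element is met, so the importer fails to carry Stage 1.
The analysis ends at Stage 1; the customs bureau prevails.

customs bureau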